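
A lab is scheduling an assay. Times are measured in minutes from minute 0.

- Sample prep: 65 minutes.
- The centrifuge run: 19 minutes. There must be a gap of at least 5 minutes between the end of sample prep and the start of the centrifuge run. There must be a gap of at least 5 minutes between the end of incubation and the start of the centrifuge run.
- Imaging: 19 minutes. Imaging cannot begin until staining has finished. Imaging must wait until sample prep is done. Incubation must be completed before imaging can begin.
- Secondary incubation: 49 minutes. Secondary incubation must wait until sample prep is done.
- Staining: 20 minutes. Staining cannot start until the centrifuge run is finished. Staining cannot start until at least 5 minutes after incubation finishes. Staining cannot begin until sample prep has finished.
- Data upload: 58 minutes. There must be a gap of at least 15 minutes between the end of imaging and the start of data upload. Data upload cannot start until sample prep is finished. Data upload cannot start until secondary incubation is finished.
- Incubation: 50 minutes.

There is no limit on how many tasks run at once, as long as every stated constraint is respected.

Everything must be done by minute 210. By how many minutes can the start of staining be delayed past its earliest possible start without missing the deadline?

9

Incubation can start immediately at minute 0; it finishes at minute 50.
Sample prep has no prerequisites, so it starts at minute 0 and finishes at minute 65.
The centrifuge run cannot start until sample prep (finishes minute 65, plus 5-minute gap → minute 70); incubation (finishes minute 50, plus 5-minute gap → minute 55). The controlling bound is minute 70, so the centrifuge run finishes at 70 + 19 = minute 89.
Staining cannot start until the centrifuge run (finishes minute 89); incubation (finishes minute 50, plus 5-minute gap → minute 55); sample prep (finishes minute 65). The controlling bound is minute 89, so staining finishes at 89 + 20 = minute 109.

Working backward from the deadline:
To finish by minute 210, data upload (duration 58) must start no later than minute 152.
Imaging feeds into data upload (must start by minute 152, minus 15-minute gap → minute 137); so imaging must finish by minute 137 and therefore start by minute 118.
Staining feeds into imaging (must start by minute 118); so staining must finish by minute 118 and therefore start by minute 98.
So staining can start as early as minute 89 and as late as minute 98, giving 98 − 89 = 9 minutes of slack.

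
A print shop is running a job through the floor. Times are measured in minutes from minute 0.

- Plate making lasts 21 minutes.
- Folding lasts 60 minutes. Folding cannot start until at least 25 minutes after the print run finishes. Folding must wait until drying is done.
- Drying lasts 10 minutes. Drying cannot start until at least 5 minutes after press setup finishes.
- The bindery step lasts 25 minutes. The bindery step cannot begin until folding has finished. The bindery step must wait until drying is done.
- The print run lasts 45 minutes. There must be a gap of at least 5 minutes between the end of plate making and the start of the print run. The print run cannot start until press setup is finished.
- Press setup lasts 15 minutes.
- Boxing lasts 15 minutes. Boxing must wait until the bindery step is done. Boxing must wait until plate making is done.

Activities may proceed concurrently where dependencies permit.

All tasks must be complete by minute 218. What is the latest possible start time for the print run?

48

Boxing has no dependents, so it just needs to finish by minute 218. Starting by 218 − 15 = minute 203 achieves that.
The bindery step must finish before boxing (must start by minute 203). With a 25-minute duration, the bindery step must start by 203 − 25 = minute 178.
Folding feeds into the bindery step (must start by minute 178); so folding must finish by minute 178 and therefore start by minute 118.
The print run must finish before folding (must start by minute 118, minus 25-minute gap → minute 93). With a 45-minute duration, the print run must start by 93 − 45 = minute 48.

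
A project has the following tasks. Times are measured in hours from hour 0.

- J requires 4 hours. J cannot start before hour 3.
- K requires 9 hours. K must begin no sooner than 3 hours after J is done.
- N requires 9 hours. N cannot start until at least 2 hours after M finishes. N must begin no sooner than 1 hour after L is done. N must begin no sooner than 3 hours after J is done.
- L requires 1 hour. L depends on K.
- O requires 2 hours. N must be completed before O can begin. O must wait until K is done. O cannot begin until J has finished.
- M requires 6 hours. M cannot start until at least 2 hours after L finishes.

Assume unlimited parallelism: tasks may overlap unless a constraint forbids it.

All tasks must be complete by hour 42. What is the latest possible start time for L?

20

O has no dependents, so it just needs to finish by hour 42. Starting by 42 − 2 = hour 40 achieves that.
N feeds into O (must start by hour 40); so N must finish by hour 40 and therefore start by hour 31.
M feeds into N (must start by hour 31, minus 2-hour gap → hour 29); so M must finish by hour 29 and therefore start by hour 23.
For L: M (must start by hour 23, minus 2-hour gap → hour 21); N (must start by hour 31, minus 1-hour gap → hour 30). The most restrictive is hour 21; with a 1-hour duration, L must start by hour 20.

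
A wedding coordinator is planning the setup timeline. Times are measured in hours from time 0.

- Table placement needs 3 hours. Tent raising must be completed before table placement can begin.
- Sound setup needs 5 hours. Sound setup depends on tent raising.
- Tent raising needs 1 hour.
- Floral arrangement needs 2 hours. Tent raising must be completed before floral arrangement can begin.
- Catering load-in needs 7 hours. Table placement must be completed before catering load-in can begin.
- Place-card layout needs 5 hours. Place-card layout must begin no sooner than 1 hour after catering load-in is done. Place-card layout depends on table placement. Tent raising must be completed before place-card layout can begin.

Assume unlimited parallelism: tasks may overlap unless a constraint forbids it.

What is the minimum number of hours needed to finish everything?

17

Tent raising can start immediately at hour 0; it finishes at hour 1.
Sound setup waits on tent raising (finishes hour 1), so it starts at hour 1 and finishes at 1 + 5 = hour 6.
After tent raising (finishes hour 1), floral arrangement can start at hour 1 and finishes at hour 3.
Table placement cannot begin until tent raising (finishes hour 1). It runs from hour 1 to 1 + 3 = hour 4.
After table placement (finishes hour 4), catering load-in can start at hour 4 and finishes at hour 11.
Place-card layout needs all of catering load-in (finishes hour 11, plus 1-hour gap → hour 12); table placement (finishes hour 4); tent raising (finishes hour 1). That puts its earliest start at hour 12; it finishes at 12 + 5 = hour 17.
All tasks are finished once the last one completes. Finish times: Tent raising at 1, Table placement at 4, Floral arrangement at 3, Sound setup at 6, Catering load-in at 11, Place-card layout at 17. The latest is hour 17.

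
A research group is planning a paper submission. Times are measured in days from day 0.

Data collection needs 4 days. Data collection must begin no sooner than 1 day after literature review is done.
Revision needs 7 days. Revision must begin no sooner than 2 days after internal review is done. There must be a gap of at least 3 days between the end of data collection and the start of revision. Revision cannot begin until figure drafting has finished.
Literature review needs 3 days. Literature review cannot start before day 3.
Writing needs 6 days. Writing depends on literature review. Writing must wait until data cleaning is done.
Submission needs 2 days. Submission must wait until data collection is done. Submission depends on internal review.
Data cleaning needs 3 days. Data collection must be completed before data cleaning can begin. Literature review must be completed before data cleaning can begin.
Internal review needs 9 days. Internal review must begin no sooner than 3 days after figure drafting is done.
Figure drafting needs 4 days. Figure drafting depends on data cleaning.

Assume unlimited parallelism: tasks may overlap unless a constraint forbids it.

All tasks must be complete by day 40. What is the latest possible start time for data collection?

8

Revision has no dependents, so it just needs to finish by day 40. Starting by 40 − 7 = day 33 achieves that.
To finish by day 40, submission (duration 2) must start no later than day 38.
Internal review feeds revision (must start by day 33, minus 2-day gap → day 31); submission (must start by day 38). Taking the minimum, internal review must finish by day 31 and start by 31 − 9 = day 22.
For figure drafting: internal review (must start by day 22, minus 3-day gap → day 19); revision (must start by day 33). The most restrictive is day 19; with a 4-day duration, figure drafting must start by day 15.
Writing has no dependents, so it just needs to finish by day 40. Starting by 40 − 6 = day 34 achieves that.
Data cleaning feeds figure drafting (must start by day 15); writing (must start by day 34). Taking the minimum, data cleaning must finish by day 15 and start by 15 − 3 = day 12.
Data collection must finish in time for data cleaning (must start by day 12); revision (must start by day 33, minus 3-day gap → day 30); submission (must start by day 38). The tightest is day 12, so data collection must start by 12 − 4 = day 8.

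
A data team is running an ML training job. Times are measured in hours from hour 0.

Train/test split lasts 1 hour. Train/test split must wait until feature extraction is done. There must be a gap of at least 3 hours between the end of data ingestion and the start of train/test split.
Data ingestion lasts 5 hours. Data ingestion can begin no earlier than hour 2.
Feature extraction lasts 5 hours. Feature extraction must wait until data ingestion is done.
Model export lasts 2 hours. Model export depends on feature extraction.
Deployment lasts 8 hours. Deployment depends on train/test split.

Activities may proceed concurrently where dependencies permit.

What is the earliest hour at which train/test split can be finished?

13

Data ingestion waits on its own release at hour 2, so it starts at hour 2 and finishes at 2 + 5 = hour 7.
Feature extraction cannot begin until data ingestion (finishes hour 7). It runs from hour 7 to 7 + 5 = hour 12.
Train/test split has to wait for feature extraction (finishes hour 12); data ingestion (finishes hour 7, plus 3-hour gap → hour 10). The latest of these is hour 12, so train/test split runs hour 12 to 12 + 1 = hour 13.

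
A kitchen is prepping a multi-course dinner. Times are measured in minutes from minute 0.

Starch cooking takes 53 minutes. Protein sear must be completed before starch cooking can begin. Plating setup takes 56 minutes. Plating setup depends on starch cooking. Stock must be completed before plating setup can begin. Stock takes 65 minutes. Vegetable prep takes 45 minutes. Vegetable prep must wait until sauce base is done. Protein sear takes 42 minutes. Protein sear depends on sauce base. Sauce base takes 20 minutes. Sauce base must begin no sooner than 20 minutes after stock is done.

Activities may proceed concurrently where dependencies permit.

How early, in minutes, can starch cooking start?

Stock has no prerequisites, so it starts at minute 0 and finishes at minute 65.
After stock (finishes minute 65, plus 20-minute gap → minute 85), sauce base can start at minute 85 and finishes at minute 105.
After sauce base (finishes minute 105), protein sear can start at minute 105 and finishes at minute 147.
Starch cooking waits on protein sear (finishes minute 147), so the earliest it can start is minute 147.

147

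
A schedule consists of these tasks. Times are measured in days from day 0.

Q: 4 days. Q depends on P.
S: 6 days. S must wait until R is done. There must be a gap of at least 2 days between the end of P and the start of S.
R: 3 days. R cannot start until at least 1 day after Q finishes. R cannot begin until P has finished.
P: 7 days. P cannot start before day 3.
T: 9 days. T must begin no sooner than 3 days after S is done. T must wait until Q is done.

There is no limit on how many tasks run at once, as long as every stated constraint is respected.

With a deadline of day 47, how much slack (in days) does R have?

After its own release at day 3, P can start at day 3 and finishes at day 10.
After P (finishes day 10), Q can start at day 10 and finishes at day 14.
For R: Q (finishes day 14, plus 1-day gap → day 15); P (finishes day 10). Taking the maximum gives a start of day 15, and it finishes at 15 + 3 = day 18.

Working backward from the deadline:
T has no dependents, so it just needs to finish by day 47. Starting by 47 − 9 = day 38 achieves that.
S must finish before T (must start by day 38, minus 3-day gap → day 35). With a 6-day duration, S must start by 35 − 6 = day 29.
R feeds into S (must start by day 29); so R must finish by day 29 and therefore start by day 26.
So R can start as early as day 15 and as late as day 26, giving 26 − 15 = 11 days of slack.

11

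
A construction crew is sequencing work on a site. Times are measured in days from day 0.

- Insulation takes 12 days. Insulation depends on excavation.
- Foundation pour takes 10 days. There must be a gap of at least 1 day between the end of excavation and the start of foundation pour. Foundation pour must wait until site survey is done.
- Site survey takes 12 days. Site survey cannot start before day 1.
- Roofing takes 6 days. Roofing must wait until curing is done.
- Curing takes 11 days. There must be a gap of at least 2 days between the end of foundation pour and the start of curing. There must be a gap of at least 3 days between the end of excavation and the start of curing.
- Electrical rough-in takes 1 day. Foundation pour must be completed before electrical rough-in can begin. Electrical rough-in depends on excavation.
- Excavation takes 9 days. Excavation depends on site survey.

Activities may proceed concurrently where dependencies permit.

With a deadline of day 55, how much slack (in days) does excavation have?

After its own release at day 1, site survey can start at day 1 and finishes at day 13.
After site survey (finishes day 13), excavation can start at day 13 and finishes at day 22.

Working backward from the deadline:
To finish by day 55, roofing (duration 6) must start no later than day 49.
Since roofing (must start by day 49) depends on it, curing must finish by day 49. Backing off its 11-day duration gives a latest start of day 38.
To finish by day 55, electrical rough-in (duration 1) must start no later than day 54.
Foundation pour must finish in time for curing (must start by day 38, minus 2-day gap → day 36); electrical rough-in (must start by day 54). The tightest is day 36, so foundation pour must start by 36 − 10 = day 26.
To finish by day 55, insulation (duration 12) must start no later than day 43.
For excavation: foundation pour (must start by day 26, minus 1-day gap → day 25); curing (must start by day 38, minus 3-day gap → day 35); electrical rough-in (must start by day 54); insulation (must start by day 43). The most restrictive is day 25; with a 9-day duration, excavation must start by day 16.
So excavation can start as early as day 13 and as late as day 16, giving 16 − 13 = 3 days of slack.

3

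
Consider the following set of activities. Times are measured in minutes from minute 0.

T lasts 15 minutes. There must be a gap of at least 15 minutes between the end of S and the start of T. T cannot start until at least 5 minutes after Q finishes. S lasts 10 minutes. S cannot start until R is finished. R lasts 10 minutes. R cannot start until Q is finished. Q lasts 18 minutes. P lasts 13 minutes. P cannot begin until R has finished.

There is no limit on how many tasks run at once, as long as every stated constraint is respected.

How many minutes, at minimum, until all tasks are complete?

Q has no prerequisites, so it starts at minute 0 and finishes at minute 18.
R waits on Q (finishes minute 18), so it starts at minute 18 and finishes at 18 + 10 = minute 28.
S cannot begin until R (finishes minute 28). It runs from minute 28 to 28 + 10 = minute 38.
T cannot start until S (finishes minute 38, plus 15-minute gap → minute 53); Q (finishes minute 18, plus 5-minute gap → minute 23). The controlling bound is minute 53, so T finishes at 53 + 15 = minute 68.
P cannot begin until R (finishes minute 28). It runs from minute 28 to 28 + 13 = minute 41.
All tasks are finished once the last one completes. Finish times: P at 41, Q at 18, R at 28, S at 38, T at 68. The latest is minute 68.

68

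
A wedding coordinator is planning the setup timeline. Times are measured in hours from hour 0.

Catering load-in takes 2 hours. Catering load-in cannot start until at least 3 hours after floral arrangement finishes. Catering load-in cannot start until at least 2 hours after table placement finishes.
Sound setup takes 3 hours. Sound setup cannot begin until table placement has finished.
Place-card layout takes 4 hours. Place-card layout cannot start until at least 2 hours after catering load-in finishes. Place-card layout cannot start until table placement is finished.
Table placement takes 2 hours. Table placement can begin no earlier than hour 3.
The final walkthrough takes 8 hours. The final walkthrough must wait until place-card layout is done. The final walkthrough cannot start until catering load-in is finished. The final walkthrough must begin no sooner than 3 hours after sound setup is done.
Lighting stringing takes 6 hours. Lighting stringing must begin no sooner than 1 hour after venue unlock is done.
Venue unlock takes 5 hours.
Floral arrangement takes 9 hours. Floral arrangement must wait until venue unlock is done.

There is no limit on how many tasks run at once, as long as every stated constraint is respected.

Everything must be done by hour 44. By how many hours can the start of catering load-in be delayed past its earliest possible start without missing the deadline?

After its own release at hour 3, table placement can start at hour 3 and finishes at hour 5.
Venue unlock can start immediately at hour 0; it finishes at hour 5.
After venue unlock (finishes hour 5), floral arrangement can start at hour 5 and finishes at hour 14.
Catering load-in cannot start until floral arrangement (finishes hour 14, plus 3-hour gap → hour 17); table placement (finishes hour 5, plus 2-hour gap → hour 7). The controlling bound is hour 17, so catering load-in finishes at 17 + 2 = hour 19.

Working backward from the deadline:
The final walkthrough must finish by hour 44; it takes 8 hours, so it must start by 44 − 8 = hour 36.
Place-card layout must finish before the final walkthrough (must start by hour 36). With a 4-hour duration, place-card layout must start by 36 − 4 = hour 32.
For catering load-in: place-card layout (must start by hour 32, minus 2-hour gap → hour 30); the final walkthrough (must start by hour 36). The most restrictive is hour 30; with a 2-hour duration, catering load-in must start by hour 28.
So catering load-in can start as early as hour 17 and as late as hour 28, giving 28 − 17 = 11 hours of slack.

11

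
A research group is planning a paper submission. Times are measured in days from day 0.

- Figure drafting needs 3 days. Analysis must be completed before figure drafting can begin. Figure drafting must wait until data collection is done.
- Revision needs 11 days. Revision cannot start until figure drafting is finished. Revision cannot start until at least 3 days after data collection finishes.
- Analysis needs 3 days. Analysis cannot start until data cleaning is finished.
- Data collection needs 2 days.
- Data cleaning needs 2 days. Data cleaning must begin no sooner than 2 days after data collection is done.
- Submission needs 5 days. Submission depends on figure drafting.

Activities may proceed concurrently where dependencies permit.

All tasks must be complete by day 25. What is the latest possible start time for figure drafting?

Revision must finish by day 25; it takes 11 days, so it must start by 25 − 11 = day 14.
Nothing follows submission; the deadline of day 25 is its only limit. It must start by 25 − 5 = day 20.
Figure drafting has several dependents: revision (must start by day 14); submission (must start by day 20). The earliest of those limits is day 14, so figure drafting must start by 14 − 3 = day 11.

11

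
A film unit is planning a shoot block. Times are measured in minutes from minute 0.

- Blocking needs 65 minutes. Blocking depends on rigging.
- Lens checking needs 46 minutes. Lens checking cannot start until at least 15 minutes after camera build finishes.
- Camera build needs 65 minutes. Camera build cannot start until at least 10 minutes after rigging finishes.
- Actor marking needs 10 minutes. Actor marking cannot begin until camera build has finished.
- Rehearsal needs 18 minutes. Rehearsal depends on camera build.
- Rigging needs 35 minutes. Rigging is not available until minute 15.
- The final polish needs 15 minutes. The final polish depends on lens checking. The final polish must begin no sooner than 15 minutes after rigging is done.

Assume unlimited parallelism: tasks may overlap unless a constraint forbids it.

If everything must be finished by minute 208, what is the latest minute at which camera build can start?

The final polish has no dependents, so it just needs to finish by minute 208. Starting by 208 − 15 = minute 193 achieves that.
Lens checking must finish before the final polish (must start by minute 193). With a 46-minute duration, lens checking must start by 193 − 46 = minute 147.
Actor marking must finish by minute 208; it takes 10 minutes, so it must start by 208 − 10 = minute 198.
To finish by minute 208, rehearsal (duration 18) must start no later than minute 190.
Camera build must finish in time for lens checking (must start by minute 147, minus 15-minute gap → minute 132); actor marking (must start by minute 198); rehearsal (must start by minute 190). The tightest is minute 132, so camera build must start by 132 − 65 = minute 67.

67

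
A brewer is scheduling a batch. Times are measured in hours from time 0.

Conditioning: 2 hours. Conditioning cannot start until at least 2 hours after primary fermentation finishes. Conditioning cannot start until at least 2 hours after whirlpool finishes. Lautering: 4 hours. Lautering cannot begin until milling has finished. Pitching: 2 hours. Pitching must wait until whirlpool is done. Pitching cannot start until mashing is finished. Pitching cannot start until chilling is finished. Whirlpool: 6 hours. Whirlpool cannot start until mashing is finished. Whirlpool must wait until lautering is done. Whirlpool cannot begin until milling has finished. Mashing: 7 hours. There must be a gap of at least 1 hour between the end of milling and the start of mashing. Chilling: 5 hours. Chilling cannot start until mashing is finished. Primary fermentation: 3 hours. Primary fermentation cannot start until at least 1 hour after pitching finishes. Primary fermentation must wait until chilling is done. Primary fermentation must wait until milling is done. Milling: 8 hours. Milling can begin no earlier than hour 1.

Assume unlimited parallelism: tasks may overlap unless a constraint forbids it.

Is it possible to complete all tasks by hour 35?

Yes

Milling waits on its own release at hour 1, so it starts at hour 1 and finishes at 1 + 8 = hour 9.
After milling (finishes hour 9), lautering can start at hour 9 and finishes at hour 13.
Mashing waits on milling (finishes hour 9, plus 1-hour gap → hour 10), so it starts at hour 10 and finishes at 10 + 7 = hour 17.
Chilling cannot begin until mashing (finishes hour 17). It runs from hour 17 to 17 + 5 = hour 22.
Whirlpool cannot start until mashing (finishes hour 17); lautering (finishes hour 13); milling (finishes hour 9). The controlling bound is hour 17, so whirlpool finishes at 17 + 6 = hour 23.
Pitching needs all of whirlpool (finishes hour 23); mashing (finishes hour 17); chilling (finishes hour 22). That puts its earliest start at hour 23; it finishes at 23 + 2 = hour 25.
Primary fermentation cannot start until pitching (finishes hour 25, plus 1-hour gap → hour 26); chilling (finishes hour 22); milling (finishes hour 9). The controlling bound is hour 26, so primary fermentation finishes at 26 + 3 = hour 29.
Conditioning cannot start until primary fermentation (finishes hour 29, plus 2-hour gap → hour 31); whirlpool (finishes hour 23, plus 2-hour gap → hour 25). The controlling bound is hour 31, so conditioning finishes at 31 + 2 = hour 33.
Every task is finished by hour 33, which is no later than the deadline of 35, so the schedule is feasible.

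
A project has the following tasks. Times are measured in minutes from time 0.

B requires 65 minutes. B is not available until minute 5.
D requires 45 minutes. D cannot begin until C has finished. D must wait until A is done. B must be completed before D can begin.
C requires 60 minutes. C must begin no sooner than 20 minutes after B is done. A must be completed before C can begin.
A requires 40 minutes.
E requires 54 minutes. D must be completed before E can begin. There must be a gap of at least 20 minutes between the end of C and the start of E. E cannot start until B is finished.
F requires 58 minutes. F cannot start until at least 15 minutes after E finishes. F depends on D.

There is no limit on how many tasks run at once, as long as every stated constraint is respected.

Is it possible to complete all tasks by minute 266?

B waits on its own release at minute 5, so it starts at minute 5 and finishes at 5 + 65 = minute 70.
A can start immediately at minute 0; it finishes at minute 40.
C has to wait for B (finishes minute 70, plus 20-minute gap → minute 90); A (finishes minute 40). The latest of these is minute 90, so C runs minute 90 to 90 + 60 = minute 150.
For D: C (finishes minute 150); A (finishes minute 40); B (finishes minute 70). Taking the maximum gives a start of minute 150, and it finishes at 150 + 45 = minute 195.
E has to wait for D (finishes minute 195); C (finishes minute 150, plus 20-minute gap → minute 170); B (finishes minute 70). The latest of these is minute 195, so E runs minute 195 to 195 + 54 = minute 249.
F cannot start until E (finishes minute 249, plus 15-minute gap → minute 264); D (finishes minute 195). The controlling bound is minute 264, so F finishes at 264 + 58 = minute 322.
The earliest everything can be done is minute 322, which is after the deadline of 266, so it is not possible.

No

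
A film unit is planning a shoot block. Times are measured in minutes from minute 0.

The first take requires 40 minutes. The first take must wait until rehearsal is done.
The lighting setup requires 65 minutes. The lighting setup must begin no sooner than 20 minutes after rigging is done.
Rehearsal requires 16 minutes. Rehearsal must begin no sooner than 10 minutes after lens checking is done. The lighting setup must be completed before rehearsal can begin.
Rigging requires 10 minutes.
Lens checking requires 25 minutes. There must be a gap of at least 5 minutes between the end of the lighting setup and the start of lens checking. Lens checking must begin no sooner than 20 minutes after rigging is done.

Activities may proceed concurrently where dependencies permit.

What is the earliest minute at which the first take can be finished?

Nothing blocks rigging, so it runs from minute 0 to minute 10.
After rigging (finishes minute 10, plus 20-minute gap → minute 30), the lighting setup can start at minute 30 and finishes at minute 95.
For lens checking: the lighting setup (finishes minute 95, plus 5-minute gap → minute 100); rigging (finishes minute 10, plus 20-minute gap → minute 30). Taking the maximum gives a start of minute 100, and it finishes at 100 + 25 = minute 125.
Rehearsal needs all of lens checking (finishes minute 125, plus 10-minute gap → minute 135); the lighting setup (finishes minute 95). That puts its earliest start at minute 135; it finishes at 135 + 16 = minute 151.
The first take cannot begin until rehearsal (finishes minute 151). It runs from minute 151 to 151 + 40 = minute 191.

191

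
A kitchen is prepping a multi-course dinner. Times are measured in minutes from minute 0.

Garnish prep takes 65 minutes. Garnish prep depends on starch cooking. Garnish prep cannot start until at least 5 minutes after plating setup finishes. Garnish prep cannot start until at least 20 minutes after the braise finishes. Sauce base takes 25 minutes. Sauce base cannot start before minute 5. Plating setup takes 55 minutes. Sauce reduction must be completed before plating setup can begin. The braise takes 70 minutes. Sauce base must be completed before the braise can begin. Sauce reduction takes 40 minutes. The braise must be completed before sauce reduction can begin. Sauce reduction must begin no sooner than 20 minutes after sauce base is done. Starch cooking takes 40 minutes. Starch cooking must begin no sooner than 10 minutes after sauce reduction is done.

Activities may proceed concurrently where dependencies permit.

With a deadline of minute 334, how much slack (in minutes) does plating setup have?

69

After its own release at minute 5, sauce base can start at minute 5 and finishes at minute 30.
The braise cannot begin until sauce base (finishes minute 30). It runs from minute 30 to 30 + 70 = minute 100.
Sauce reduction needs all of the braise (finishes minute 100); sauce base (finishes minute 30, plus 20-minute gap → minute 50). That puts its earliest start at minute 100; it finishes at 100 + 40 = minute 140.
Plating setup waits on sauce reduction (finishes minute 140), so it starts at minute 140 and finishes at 140 + 55 = minute 195.

Working backward from the deadline:
Garnish prep must finish by minute 334; it takes 65 minutes, so it must start by 334 − 65 = minute 269.
Plating setup feeds into garnish prep (must start by minute 269, minus 5-minute gap → minute 264); so plating setup must finish by minute 264 and therefore start by minute 209.
So plating setup can start as early as minute 140 and as late as minute 209, giving 209 − 140 = 69 minutes of slack.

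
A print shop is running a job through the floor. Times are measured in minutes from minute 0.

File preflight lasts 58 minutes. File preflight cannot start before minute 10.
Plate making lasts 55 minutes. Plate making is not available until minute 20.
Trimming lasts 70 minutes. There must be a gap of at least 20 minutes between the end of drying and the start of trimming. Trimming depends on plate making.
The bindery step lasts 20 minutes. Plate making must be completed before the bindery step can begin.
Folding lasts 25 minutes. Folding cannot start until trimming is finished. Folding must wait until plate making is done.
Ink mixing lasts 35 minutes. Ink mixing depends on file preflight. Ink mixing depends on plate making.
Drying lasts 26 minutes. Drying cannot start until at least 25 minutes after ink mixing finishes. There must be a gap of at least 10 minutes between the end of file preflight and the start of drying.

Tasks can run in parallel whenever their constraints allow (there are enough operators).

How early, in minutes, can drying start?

Plate making waits on its own release at minute 20, so it starts at minute 20 and finishes at 20 + 55 = minute 75.
File preflight cannot begin until its own release at minute 10. It runs from minute 10 to 10 + 58 = minute 68.
For ink mixing: file preflight (finishes minute 68); plate making (finishes minute 75). Taking the maximum gives a start of minute 75, and it finishes at 75 + 35 = minute 110.
Drying waits on ink mixing (finishes minute 110, plus 25-minute gap → minute 135); file preflight (finishes minute 68, plus 10-minute gap → minute 78). The latest of these is minute 135, which is the earliest drying can start.

135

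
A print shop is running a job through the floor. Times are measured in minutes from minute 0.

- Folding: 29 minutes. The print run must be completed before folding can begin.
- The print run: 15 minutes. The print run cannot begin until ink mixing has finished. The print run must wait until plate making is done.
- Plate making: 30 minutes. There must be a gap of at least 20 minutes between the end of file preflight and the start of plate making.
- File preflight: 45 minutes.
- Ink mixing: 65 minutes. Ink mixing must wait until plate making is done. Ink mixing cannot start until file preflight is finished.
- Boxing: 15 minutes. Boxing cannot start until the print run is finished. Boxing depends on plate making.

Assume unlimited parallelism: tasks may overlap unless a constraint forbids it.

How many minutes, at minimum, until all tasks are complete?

204

File preflight has no prerequisites, so it starts at minute 0 and finishes at minute 45.
Plate making waits on file preflight (finishes minute 45, plus 20-minute gap → minute 65), so it starts at minute 65 and finishes at 65 + 30 = minute 95.
Ink mixing has to wait for plate making (finishes minute 95); file preflight (finishes minute 45). The latest of these is minute 95, so ink mixing runs minute 95 to 95 + 65 = minute 160.
The print run has to wait for ink mixing (finishes minute 160); plate making (finishes minute 95). The latest of these is minute 160, so the print run runs minute 160 to 160 + 15 = minute 175.
Boxing cannot start until the print run (finishes minute 175); plate making (finishes minute 95). The controlling bound is minute 175, so boxing finishes at 175 + 15 = minute 190.
Folding cannot begin until the print run (finishes minute 175). It runs from minute 175 to 175 + 29 = minute 204.
All tasks are finished once the last one completes. Finish times: File preflight at 45, Plate making at 95, Ink mixing at 160, The print run at 175, Folding at 204, Boxing at 190. The latest is minute 204.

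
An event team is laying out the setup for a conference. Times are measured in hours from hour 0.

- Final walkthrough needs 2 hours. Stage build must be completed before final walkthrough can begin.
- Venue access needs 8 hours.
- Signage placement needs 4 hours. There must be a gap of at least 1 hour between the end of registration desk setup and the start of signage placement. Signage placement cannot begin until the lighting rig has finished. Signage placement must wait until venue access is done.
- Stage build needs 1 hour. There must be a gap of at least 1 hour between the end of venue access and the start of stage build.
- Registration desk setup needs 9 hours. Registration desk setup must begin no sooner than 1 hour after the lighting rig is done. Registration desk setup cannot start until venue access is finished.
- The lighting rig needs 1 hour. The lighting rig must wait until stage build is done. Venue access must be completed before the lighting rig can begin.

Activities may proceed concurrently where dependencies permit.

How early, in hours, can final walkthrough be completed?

12

Venue access can start immediately at hour 0; it finishes at hour 8.
Stage build waits on venue access (finishes hour 8, plus 1-hour gap → hour 9), so it starts at hour 9 and finishes at 9 + 1 = hour 10.
After stage build (finishes hour 10), final walkthrough can start at hour 10 and finishes at hour 12.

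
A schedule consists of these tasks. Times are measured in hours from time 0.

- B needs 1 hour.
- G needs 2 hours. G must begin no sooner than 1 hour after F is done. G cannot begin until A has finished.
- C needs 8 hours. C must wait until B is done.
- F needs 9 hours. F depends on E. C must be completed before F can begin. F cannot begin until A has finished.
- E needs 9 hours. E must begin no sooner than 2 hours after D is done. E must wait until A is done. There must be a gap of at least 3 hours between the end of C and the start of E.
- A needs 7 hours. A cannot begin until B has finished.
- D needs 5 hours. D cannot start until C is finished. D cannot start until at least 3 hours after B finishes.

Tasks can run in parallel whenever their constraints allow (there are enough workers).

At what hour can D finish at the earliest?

Nothing blocks B, so it runs from hour 0 to hour 1.
C cannot begin until B (finishes hour 1). It runs from hour 1 to 1 + 8 = hour 9.
For D: C (finishes hour 9); B (finishes hour 1, plus 3-hour gap → hour 4). Taking the maximum gives a start of hour 9, and it finishes at 9 + 5 = hour 14.

14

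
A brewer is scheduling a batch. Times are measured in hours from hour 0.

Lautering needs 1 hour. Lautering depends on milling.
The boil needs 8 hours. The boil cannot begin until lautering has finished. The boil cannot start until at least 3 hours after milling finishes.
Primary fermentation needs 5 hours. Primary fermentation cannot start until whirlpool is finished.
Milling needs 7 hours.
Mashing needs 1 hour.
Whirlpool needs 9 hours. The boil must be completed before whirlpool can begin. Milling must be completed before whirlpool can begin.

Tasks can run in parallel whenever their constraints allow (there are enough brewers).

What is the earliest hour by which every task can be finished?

32

Mashing has no prerequisites, so it starts at hour 0 and finishes at hour 1.
Milling has no prerequisites, so it starts at hour 0 and finishes at hour 7.
After milling (finishes hour 7), lautering can start at hour 7 and finishes at hour 8.
The boil cannot start until lautering (finishes hour 8); milling (finishes hour 7, plus 3-hour gap → hour 10). The controlling bound is hour 10, so the boil finishes at 10 + 8 = hour 18.
Whirlpool needs all of the boil (finishes hour 18); milling (finishes hour 7). That puts its earliest start at hour 18; it finishes at 18 + 9 = hour 27.
Primary fermentation cannot begin until whirlpool (finishes hour 27). It runs from hour 27 to 27 + 5 = hour 32.
All tasks are finished once the last one completes. Finish times: Milling at 7, Mashing at 1, Lautering at 8, The boil at 18, Whirlpool at 27, Primary fermentation at 32. The latest is hour 32.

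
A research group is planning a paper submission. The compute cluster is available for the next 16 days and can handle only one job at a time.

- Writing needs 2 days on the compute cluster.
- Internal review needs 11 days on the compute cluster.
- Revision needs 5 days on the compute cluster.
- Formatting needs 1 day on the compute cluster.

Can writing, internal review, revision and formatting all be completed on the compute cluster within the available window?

Running back to back, the jobs need 2 + 11 + 5 + 1 = 19 days on the compute cluster.
Since 19 > 16, they cannot all fit.

No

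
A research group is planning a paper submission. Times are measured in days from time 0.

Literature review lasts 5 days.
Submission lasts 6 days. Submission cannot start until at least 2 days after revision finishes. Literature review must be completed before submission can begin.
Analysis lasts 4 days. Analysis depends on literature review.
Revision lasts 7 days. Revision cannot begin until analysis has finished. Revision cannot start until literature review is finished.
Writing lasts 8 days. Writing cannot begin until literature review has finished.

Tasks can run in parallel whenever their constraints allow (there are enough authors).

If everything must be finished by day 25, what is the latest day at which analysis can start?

To finish by day 25, submission (duration 6) must start no later than day 19.
Since submission (must start by day 19, minus 2-day gap → day 17) depends on it, revision must finish by day 17. Backing off its 7-day duration gives a latest start of day 10.
Analysis feeds into revision (must start by day 10); so analysis must finish by day 10 and therefore start by day 6.

6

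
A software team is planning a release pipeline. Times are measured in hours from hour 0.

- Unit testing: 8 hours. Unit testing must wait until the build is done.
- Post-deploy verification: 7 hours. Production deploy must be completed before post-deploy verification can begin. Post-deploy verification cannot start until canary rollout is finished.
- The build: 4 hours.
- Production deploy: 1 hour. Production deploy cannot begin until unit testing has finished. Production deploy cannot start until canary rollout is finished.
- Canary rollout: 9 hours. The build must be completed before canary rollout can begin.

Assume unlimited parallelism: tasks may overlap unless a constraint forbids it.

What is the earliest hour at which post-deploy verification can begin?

14

The build can start immediately at hour 0; it finishes at hour 4.
After the build (finishes hour 4), canary rollout can start at hour 4 and finishes at hour 13.
Unit testing waits on the build (finishes hour 4), so it starts at hour 4 and finishes at 4 + 8 = hour 12.
For production deploy: unit testing (finishes hour 12); canary rollout (finishes hour 13). Taking the maximum gives a start of hour 13, and it finishes at 13 + 1 = hour 14.
Post-deploy verification waits on production deploy (finishes hour 14); canary rollout (finishes hour 13). The latest of these is hour 14, which is the earliest post-deploy verification can start.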